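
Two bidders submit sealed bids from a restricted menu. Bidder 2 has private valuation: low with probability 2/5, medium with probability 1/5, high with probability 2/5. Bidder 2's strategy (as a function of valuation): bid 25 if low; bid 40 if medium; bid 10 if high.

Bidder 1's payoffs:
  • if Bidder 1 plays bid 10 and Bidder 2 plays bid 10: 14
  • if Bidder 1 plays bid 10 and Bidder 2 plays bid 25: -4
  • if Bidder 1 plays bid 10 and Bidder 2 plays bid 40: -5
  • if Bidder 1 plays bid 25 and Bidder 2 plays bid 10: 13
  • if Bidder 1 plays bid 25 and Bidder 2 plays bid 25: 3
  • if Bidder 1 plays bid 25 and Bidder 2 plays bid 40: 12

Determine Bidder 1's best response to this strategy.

E[bid 10] = 2/5·(-4) + 1/5·(-5) + 2/5·(14) = 3
E[bid 25] = 2/5·(3) + 1/5·(12) + 2/5·(13) = 44/5
Best response: bid 25 (44/5 is the largest).

bid 25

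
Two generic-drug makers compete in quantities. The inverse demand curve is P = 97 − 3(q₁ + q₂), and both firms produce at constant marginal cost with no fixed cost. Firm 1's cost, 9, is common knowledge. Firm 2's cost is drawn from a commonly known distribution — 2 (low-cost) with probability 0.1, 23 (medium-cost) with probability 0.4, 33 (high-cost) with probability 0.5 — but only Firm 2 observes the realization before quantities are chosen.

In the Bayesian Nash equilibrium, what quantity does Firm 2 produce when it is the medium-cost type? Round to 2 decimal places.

Firm 2 with cost c maximizes (97 − 3(q₁+q₂) − c)·q₂, giving q₂(c) = (97 − c − 3q₁)/6.
E[c₂] = 0.1·2 + 0.4·23 + 0.5·33 = 25.9
Firm 1's FOC against E[q₂] yields q₁ = (97 − 2·9 + E[c₂])/9 = (97 − 18 + 25.9)/9 = 11.6556.
q₂(medium-cost) = (97 − 23 − 3·11.6556)/6 = 6.50556.

6.51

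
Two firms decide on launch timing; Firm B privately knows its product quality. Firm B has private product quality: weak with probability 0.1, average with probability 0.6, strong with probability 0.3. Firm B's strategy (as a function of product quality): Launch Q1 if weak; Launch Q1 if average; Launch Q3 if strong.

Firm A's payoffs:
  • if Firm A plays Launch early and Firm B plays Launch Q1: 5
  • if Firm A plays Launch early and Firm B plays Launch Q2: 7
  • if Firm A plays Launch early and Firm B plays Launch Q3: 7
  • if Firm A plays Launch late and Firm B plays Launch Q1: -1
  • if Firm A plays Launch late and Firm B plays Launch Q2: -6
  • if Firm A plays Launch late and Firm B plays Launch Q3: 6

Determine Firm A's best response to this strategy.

Compute Firm A's expected payoff for each action, taking the expectation over Firm B's type.
E[Launch early] = 0.1·(5) + 0.6·(5) + 0.3·(7) = 5.6
E[Launch late] = 0.1·(-1) + 0.6·(-1) + 0.3·(6) = 1.1
Best response: Launch early (5.6 is the largest).

Launch early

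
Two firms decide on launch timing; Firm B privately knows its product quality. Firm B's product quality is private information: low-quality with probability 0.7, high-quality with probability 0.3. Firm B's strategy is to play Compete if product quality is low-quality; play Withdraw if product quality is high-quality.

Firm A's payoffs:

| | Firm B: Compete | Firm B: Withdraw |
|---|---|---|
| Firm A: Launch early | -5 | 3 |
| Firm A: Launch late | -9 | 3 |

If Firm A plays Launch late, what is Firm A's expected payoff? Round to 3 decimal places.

-5.400

E[Launch late] = 0.7·(-9) + 0.3·3 = (-6.3) + 0.9 = -5.4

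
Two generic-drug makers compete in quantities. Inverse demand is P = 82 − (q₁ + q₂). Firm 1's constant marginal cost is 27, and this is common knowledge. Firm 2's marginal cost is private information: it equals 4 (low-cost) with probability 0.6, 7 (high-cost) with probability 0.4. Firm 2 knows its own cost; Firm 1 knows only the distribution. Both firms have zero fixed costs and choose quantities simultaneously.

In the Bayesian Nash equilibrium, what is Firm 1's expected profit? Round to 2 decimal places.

Type-c best response for Firm 2: q₂(c) = (82 − c)/2 − q₁/2.
Firm 1 maximizes expected profit; its first-order condition is 82 − 2q₁ − E[q₂] − 27 = 0.
Substituting E[q₂] and solving: E[c₂] = 5.2, so q₁ = (82 − 2·27 + 5.2)/3 = 11.0667.
E[P] = 82 − (q₁ + E[q₂]) = 38.0667; Firm 1's expected profit = (E[P] − 27)·q₁ = (38.0667 − 27)·11.0667 = 122.471.

122.47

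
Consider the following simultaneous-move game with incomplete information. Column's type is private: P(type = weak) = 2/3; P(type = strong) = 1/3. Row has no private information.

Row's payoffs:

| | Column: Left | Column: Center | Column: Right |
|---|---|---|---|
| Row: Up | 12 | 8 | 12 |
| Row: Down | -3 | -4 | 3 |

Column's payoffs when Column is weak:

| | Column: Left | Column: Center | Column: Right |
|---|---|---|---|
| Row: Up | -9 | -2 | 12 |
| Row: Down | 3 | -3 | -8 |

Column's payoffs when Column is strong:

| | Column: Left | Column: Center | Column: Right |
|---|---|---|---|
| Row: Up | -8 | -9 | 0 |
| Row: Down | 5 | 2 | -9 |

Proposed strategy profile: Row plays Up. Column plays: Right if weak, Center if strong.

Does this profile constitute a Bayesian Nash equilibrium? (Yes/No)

Row plays Up: E[Up] = 2/3·(12) + 1/3·(8) = 32/3; E[Down] = 2/3. Best-responding. ✓
Column (type weak), facing Up: Left gives -9, Center gives -2, Right gives 12. Proposed Right is best. ✓
Column (type strong), facing Up: Left gives -8, Center gives -9, Right gives 0. Proposed Center is not best — profitable deviation exists. ✗

No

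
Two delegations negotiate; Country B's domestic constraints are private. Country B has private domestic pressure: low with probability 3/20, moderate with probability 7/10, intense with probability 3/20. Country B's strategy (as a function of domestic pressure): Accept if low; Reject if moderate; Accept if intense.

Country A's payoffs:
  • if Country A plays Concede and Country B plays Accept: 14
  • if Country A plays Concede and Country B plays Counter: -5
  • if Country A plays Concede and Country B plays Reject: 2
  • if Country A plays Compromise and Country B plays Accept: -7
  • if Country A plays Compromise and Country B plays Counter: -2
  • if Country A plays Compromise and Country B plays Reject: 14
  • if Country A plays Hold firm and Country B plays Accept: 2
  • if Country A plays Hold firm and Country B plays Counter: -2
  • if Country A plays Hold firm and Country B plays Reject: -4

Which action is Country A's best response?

Compromise

E[Concede] = 3/20·(14) + 7/10·(2) + 3/20·(14) = 28/5
E[Compromise] = 3/20·(-7) + 7/10·(14) + 3/20·(-7) = 77/10
E[Hold firm] = 3/20·(2) + 7/10·(-4) + 3/20·(2) = -11/5
Best response: Compromise (77/10 is the largest).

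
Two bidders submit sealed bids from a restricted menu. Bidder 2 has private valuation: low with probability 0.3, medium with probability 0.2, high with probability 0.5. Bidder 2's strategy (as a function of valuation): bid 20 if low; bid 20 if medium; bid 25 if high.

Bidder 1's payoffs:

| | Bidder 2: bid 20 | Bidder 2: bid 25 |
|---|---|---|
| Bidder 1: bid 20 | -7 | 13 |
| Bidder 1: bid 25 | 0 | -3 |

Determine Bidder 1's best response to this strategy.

E[bid 20] = 0.3·(-7) + 0.2·(-7) + 0.5·(13) = 3
E[bid 25] = 0.3·(0) + 0.2·(0) + 0.5·(-3) = -1.5
Best response: bid 20 (3 is the largest).

bid 20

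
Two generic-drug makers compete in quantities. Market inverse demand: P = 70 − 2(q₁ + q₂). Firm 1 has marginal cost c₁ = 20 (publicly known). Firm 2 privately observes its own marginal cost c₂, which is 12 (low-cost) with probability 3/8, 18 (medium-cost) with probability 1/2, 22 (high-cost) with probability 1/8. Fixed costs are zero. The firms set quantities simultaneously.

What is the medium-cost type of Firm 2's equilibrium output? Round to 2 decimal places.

Each type of Firm 2 best-responds to q₁; Firm 1 best-responds to the expected q₂ over Firm 2's types.
Firm 2 with cost c maximizes (70 − 2(q₁+q₂) − c)·q₂, giving q₂(c) = (70 − c − 2q₁)/4.
E[c₂] = 3/8·12 + 1/2·18 + 1/8·22 = 16.25
Firm 1's FOC against E[q₂] yields q₁ = (70 − 2·20 + E[c₂])/6 = (70 − 40 + 16.25)/6 = 7.70833.
q₂(medium-cost) = (70 − 18 − 2·7.70833)/4 = 9.14583.

9.15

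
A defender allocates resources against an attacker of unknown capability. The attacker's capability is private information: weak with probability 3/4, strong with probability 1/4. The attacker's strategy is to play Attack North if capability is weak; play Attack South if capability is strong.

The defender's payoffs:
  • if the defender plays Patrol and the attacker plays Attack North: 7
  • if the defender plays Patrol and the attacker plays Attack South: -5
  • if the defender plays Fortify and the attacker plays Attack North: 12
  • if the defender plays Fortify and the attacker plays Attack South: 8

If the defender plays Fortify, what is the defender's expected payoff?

11

E[Fortify] = 3/4·12 + 1/4·8 = 9 + 2 = 11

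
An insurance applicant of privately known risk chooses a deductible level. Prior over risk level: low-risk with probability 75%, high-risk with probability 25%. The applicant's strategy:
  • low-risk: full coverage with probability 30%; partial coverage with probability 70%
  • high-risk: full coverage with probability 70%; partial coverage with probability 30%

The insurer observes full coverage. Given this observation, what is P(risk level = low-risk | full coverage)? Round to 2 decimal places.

0.56

Apply Bayes' rule using the sender's strategy as the likelihood.
P(full coverage) = 0.75·0.3 + 0.25·0.7 = 0.4
P(low-risk | full coverage) = (0.75·0.3) / 0.4 = 0.225 / 0.4 = 0.5625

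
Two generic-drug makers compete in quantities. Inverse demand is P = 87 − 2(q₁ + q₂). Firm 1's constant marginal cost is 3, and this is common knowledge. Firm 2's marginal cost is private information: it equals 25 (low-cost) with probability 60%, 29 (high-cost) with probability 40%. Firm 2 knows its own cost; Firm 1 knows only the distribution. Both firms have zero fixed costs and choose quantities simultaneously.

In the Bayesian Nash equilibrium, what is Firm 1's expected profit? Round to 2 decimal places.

643.21

Type-c best response for Firm 2: q₂(c) = (87 − c)/4 − q₁/2.
Firm 1 maximizes expected profit; its first-order condition is 87 − 4q₁ − 2E[q₂] − 3 = 0.
Substituting E[q₂] and solving: E[c₂] = 26.6, so q₁ = (87 − 2·3 + 26.6)/6 = 17.9333.
E[P] = 87 − 2·(q₁ + E[q₂]) = 38.8667; Firm 1's expected profit = (E[P] − 3)·q₁ = (38.8667 − 3)·17.9333 = 643.209.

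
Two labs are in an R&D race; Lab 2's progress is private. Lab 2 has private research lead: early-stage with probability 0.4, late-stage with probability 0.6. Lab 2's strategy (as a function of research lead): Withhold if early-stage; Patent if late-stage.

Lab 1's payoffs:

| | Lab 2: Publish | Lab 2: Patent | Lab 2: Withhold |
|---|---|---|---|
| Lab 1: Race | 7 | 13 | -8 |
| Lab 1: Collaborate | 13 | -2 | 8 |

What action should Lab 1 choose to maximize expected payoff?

E[Race] = 0.4·(-8) + 0.6·(13) = 4.6
E[Collaborate] = 0.4·(8) + 0.6·(-2) = 2
Best response: Race (4.6 is the largest).

Race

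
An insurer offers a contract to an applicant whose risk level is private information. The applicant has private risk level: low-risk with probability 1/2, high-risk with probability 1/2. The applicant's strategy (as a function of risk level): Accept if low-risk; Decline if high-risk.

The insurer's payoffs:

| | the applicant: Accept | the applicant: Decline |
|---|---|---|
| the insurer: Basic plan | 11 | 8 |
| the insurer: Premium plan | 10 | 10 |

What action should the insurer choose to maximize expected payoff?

E[Basic plan] = 1/2·(11) + 1/2·(8) = 19/2
E[Premium plan] = 1/2·(10) + 1/2·(10) = 10
Best response: Premium plan (10 is the largest).

Premium plan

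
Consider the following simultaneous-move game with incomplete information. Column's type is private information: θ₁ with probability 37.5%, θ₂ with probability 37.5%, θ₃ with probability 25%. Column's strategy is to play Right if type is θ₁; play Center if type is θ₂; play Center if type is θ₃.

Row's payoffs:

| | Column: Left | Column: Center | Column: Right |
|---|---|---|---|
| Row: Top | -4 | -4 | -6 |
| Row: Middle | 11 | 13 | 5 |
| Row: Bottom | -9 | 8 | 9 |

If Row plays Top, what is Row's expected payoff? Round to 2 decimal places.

E[Top] = 0.375·(-6) + 0.375·(-4) + 0.25·(-4) = (-2.25) + (-1.5) + (-1) = -4.75

-4.75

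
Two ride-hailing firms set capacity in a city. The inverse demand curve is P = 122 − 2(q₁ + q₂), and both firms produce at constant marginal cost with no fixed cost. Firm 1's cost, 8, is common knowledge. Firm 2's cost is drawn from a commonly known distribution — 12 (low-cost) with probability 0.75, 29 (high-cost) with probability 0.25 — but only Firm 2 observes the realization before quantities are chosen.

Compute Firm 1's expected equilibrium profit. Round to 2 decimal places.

Type-c best response for Firm 2: q₂(c) = (122 − c)/4 − q₁/2.
Firm 1 maximizes expected profit; its first-order condition is 122 − 4q₁ − 2E[q₂] − 8 = 0.
Substituting E[q₂] and solving: E[c₂] = 16.25, so q₁ = (122 − 2·8 + 16.25)/6 = 20.375.
E[P] = 122 − 2·(q₁ + E[q₂]) = 48.75; Firm 1's expected profit = (E[P] − 8)·q₁ = (48.75 − 8)·20.375 = 830.281.

830.28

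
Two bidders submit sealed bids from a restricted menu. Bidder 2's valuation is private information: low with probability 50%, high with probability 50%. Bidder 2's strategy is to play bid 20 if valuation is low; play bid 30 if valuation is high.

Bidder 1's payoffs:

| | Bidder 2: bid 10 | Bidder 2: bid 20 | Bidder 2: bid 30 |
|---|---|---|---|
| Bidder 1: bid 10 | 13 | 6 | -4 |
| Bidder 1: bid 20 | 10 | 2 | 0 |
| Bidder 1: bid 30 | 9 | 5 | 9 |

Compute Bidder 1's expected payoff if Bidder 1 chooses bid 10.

E[bid 10] = 0.5·6 + 0.5·(-4) = 3 + (-2) = 1

1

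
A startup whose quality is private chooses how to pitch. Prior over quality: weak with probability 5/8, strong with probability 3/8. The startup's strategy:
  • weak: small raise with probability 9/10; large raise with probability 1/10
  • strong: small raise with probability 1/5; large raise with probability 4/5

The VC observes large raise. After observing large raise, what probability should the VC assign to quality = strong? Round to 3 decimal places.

P(large raise) = (5/8)·(1/10) + (3/8)·(4/5) = 29/80
P(strong | large raise) = ((3/8)·(4/5)) / (29/80) = (3/10) / (29/80) = 24/29

0.828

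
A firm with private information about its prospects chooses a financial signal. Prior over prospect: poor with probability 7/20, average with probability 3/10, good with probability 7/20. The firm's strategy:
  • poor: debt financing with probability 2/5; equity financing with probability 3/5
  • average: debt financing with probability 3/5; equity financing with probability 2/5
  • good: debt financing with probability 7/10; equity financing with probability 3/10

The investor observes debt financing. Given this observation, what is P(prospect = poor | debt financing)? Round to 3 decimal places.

P(debt financing) = (7/20)·(2/5) + (3/10)·(3/5) + (7/20)·(7/10) = 113/200
P(poor | debt financing) = ((7/20)·(2/5)) / (113/200) = (7/50) / (113/200) = 28/113

0.248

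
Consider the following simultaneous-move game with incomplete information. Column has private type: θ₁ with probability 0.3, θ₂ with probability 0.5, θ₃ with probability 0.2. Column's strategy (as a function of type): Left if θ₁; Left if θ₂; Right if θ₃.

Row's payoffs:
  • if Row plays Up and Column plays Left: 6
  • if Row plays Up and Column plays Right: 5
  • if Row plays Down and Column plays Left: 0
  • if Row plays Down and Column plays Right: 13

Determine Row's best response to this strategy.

Compute Row's expected payoff for each action, taking the expectation over Column's type.
E[Up] = 0.3·(6) + 0.5·(6) + 0.2·(5) = 5.8
E[Down] = 0.3·(0) + 0.5·(0) + 0.2·(13) = 2.6
Best response: Up (5.8 is the largest).

Up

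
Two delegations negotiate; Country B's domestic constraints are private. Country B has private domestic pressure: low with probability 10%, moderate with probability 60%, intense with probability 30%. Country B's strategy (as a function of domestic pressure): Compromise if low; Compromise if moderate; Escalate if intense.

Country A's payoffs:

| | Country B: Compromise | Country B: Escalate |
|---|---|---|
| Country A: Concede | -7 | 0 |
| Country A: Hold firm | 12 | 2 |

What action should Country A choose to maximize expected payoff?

Hold firm

E[Concede] = 0.1·(-7) + 0.6·(-7) + 0.3·(0) = -4.9
E[Hold firm] = 0.1·(12) + 0.6·(12) + 0.3·(2) = 9
Best response: Hold firm (9 is the largest).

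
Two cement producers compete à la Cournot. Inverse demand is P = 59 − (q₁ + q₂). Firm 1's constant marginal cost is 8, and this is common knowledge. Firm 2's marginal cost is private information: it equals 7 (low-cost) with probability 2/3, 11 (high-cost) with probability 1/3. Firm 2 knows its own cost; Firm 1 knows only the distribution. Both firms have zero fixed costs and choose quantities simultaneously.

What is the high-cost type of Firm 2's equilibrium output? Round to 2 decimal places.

15.44

Type-c best response for Firm 2: q₂(c) = (59 − c)/2 − q₁/2.
Firm 1 maximizes expected profit; its first-order condition is 59 − 2q₁ − E[q₂] − 8 = 0.
Substituting E[q₂] and solving: E[c₂] = 8.33333, so q₁ = (59 − 2·8 + 8.33333)/3 = 17.1111.
q₂(high-cost) = (59 − 11 − 17.1111)/2 = 15.4444.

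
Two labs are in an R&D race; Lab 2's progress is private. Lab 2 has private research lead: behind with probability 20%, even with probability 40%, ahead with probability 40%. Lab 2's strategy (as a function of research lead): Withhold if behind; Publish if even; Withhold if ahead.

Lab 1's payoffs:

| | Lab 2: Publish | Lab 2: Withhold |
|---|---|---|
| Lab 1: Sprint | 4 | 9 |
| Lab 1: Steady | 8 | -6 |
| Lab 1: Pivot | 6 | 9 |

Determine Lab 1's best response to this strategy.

E[Sprint] = 0.2·(9) + 0.4·(4) + 0.4·(9) = 7
E[Steady] = 0.2·(-6) + 0.4·(8) + 0.4·(-6) = -0.4
E[Pivot] = 0.2·(9) + 0.4·(6) + 0.4·(9) = 7.8
Best response: Pivot (7.8 is the largest).

Pivot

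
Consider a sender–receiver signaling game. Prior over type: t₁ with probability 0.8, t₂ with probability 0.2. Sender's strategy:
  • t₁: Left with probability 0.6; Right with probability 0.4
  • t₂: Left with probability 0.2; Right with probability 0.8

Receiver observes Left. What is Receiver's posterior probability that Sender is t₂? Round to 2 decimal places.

P(Left) = 0.8·0.6 + 0.2·0.2 = 0.52
P(t₂ | Left) = (0.2·0.2) / 0.52 = 0.04 / 0.52 = 0.0769231

0.08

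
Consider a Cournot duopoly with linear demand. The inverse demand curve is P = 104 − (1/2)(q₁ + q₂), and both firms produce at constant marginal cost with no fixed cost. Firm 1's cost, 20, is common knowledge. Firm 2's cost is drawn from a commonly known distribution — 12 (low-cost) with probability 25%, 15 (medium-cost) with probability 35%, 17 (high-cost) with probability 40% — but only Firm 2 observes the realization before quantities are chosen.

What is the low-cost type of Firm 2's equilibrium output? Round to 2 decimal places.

65.65

Each type of Firm 2 best-responds to q₁; Firm 1 best-responds to the expected q₂ over Firm 2's types.
Firm 2 with cost c maximizes (104 − (1/2)(q₁+q₂) − c)·q₂, giving q₂(c) = (104 − c − (1/2)q₁).
E[c₂] = 0.25·12 + 0.35·15 + 0.4·17 = 15.05
Firm 1's FOC against E[q₂] yields q₁ = (104 − 2·20 + E[c₂])/(3/2) = (104 − 40 + 15.05)/(3/2) = 52.7.
q₂(low-cost) = (104 − 12 − (1/2)·52.7) = 65.65.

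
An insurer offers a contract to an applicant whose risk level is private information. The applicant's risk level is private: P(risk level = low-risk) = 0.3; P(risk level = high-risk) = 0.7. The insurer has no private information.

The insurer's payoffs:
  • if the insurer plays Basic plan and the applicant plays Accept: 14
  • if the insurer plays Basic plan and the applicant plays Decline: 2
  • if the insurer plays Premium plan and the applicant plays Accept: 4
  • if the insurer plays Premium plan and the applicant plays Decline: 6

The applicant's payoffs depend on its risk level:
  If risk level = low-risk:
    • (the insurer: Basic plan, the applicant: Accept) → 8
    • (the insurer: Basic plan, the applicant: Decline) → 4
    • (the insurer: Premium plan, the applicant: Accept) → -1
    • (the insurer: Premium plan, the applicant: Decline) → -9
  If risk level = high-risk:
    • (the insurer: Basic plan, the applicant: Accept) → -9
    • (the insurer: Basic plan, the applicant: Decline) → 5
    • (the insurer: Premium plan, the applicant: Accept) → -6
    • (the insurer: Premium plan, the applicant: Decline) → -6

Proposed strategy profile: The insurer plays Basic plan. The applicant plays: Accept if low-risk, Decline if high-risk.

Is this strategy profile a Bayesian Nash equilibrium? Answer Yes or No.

The insurer plays Basic plan: E[Basic plan] = 0.3·(14) + 0.7·(2) = 5.6; E[Premium plan] = 5.4. Best-responding. ✓
The applicant (risk level low-risk), facing Basic plan: Accept gives 8, Decline gives 4. Proposed Accept is best. ✓
The applicant (risk level high-risk), facing Basic plan: Accept gives -9, Decline gives 5. Proposed Decline is best. ✓

Yes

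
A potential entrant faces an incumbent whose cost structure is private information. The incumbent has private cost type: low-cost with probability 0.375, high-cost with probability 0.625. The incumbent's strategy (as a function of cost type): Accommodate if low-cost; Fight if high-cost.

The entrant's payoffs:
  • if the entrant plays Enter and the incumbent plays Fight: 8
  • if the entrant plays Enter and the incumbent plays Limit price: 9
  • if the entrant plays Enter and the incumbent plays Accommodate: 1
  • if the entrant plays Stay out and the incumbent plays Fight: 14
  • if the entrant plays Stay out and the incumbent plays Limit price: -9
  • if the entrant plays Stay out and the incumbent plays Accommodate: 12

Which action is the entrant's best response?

E[Enter] = 0.375·(1) + 0.625·(8) = 5.375
E[Stay out] = 0.375·(12) + 0.625·(14) = 13.25
Best response: Stay out (13.25 is the largest).

Stay out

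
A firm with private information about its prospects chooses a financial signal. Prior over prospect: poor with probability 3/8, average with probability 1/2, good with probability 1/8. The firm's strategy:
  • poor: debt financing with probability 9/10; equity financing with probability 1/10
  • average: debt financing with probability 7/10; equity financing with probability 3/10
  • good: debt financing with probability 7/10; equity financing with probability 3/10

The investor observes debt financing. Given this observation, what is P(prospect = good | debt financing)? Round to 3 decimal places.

Apply Bayes' rule using the sender's strategy as the likelihood.
P(debt financing) = (3/8)·(9/10) + (1/2)·(7/10) + (1/8)·(7/10) = 31/40
P(good | debt financing) = ((1/8)·(7/10)) / (31/40) = (7/80) / (31/40) = 7/62

0.113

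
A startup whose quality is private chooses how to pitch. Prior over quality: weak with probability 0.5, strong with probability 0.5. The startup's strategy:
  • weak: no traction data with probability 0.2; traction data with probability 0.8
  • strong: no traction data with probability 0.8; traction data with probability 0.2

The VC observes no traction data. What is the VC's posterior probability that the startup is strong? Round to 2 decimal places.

Apply Bayes' rule using the sender's strategy as the likelihood.
P(no traction data) = 0.5·0.2 + 0.5·0.8 = 0.5
P(strong | no traction data) = (0.5·0.8) / 0.5 = 0.4 / 0.5 = 0.8

0.80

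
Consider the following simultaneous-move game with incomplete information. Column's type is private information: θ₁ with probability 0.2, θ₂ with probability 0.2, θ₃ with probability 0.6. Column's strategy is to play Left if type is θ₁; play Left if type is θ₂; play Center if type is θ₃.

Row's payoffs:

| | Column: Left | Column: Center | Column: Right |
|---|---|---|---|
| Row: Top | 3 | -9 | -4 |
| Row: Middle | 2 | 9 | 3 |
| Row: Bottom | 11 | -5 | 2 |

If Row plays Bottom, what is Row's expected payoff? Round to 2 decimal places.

E[Bottom] = 0.2·11 + 0.2·11 + 0.6·(-5) = 2.2 + 2.2 + (-3) = 1.4

1.40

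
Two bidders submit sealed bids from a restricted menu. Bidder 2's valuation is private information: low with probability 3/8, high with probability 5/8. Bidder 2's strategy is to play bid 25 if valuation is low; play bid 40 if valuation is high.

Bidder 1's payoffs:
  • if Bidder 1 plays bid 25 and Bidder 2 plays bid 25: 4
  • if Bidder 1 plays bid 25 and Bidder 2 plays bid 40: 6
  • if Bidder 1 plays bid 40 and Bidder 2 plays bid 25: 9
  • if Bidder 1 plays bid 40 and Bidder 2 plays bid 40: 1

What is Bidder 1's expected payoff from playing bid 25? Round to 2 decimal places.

Take the expectation over Bidder 2's valuation, weighting each type's action by its prior probability.
E[bid 25] = 3/8·4 + 5/8·6 = 3/2 + 15/4 = 21/4

5.25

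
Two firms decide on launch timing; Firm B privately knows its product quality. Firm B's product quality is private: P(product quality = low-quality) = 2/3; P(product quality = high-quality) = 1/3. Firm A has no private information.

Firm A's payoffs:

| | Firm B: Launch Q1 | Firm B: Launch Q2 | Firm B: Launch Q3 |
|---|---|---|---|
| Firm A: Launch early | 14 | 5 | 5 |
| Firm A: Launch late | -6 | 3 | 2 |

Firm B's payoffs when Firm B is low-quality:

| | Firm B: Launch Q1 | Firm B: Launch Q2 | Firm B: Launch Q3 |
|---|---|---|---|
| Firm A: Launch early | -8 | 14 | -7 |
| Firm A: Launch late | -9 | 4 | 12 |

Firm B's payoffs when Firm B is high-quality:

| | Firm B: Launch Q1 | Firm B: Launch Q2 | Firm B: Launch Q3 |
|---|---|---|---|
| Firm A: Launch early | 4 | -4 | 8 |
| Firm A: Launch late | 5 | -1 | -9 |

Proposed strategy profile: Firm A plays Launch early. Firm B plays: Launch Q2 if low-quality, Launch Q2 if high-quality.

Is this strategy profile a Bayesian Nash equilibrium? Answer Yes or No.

No

Firm A plays Launch early: E[Launch early] = 2/3·(5) + 1/3·(5) = 5; E[Launch late] = 3. Best-responding. ✓
Firm B (product quality low-quality), facing Launch early: Launch Q1 gives -8, Launch Q2 gives 14, Launch Q3 gives -7. Proposed Launch Q2 is best. ✓
Firm B (product quality high-quality), facing Launch early: Launch Q1 gives 4, Launch Q2 gives -4, Launch Q3 gives 8. Proposed Launch Q2 is not best — profitable deviation exists. ✗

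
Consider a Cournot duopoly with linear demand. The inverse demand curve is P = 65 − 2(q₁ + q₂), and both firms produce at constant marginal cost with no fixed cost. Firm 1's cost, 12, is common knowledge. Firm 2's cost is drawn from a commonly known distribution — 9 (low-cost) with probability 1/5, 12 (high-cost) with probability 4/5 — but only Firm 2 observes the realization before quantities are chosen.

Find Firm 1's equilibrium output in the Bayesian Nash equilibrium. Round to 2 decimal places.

Firm 2 with cost c maximizes (65 − 2(q₁+q₂) − c)·q₂, giving q₂(c) = (65 − c − 2q₁)/4.
E[c₂] = 1/5·9 + 4/5·12 = 11.4
Firm 1's FOC against E[q₂] yields q₁ = (65 − 2·12 + E[c₂])/6 = (65 − 24 + 11.4)/6 = 8.73333.

8.73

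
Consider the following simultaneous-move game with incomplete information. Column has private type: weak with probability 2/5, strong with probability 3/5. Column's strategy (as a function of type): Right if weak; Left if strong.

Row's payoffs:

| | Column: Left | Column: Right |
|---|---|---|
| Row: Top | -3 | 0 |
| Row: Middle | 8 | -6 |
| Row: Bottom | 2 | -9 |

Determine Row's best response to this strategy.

E[Top] = 2/5·(0) + 3/5·(-3) = -9/5
E[Middle] = 2/5·(-6) + 3/5·(8) = 12/5
E[Bottom] = 2/5·(-9) + 3/5·(2) = -12/5
Best response: Middle (12/5 is the largest).

Middle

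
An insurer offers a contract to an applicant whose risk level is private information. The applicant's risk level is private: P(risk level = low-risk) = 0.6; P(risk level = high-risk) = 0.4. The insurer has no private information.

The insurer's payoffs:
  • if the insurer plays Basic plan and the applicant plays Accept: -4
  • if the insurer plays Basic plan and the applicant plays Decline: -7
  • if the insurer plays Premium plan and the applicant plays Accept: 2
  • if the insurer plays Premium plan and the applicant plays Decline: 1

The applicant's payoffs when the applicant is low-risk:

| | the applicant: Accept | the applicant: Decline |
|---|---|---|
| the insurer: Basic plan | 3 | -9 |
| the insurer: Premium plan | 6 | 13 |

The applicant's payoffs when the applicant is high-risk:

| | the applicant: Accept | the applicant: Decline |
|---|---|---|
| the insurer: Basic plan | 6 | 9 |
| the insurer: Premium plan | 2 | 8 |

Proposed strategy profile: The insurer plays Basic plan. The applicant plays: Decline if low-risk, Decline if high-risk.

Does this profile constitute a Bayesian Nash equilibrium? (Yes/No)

The insurer plays Basic plan: E[Basic plan] = 0.6·(-7) + 0.4·(-7) = -7; E[Premium plan] = 1. Not best-responding. ✗
The applicant (risk level low-risk), facing Basic plan: Accept gives 3, Decline gives -9. Proposed Decline is not best — profitable deviation exists. ✗
The applicant (risk level high-risk), facing Basic plan: Accept gives 6, Decline gives 9. Proposed Decline is best. ✓

No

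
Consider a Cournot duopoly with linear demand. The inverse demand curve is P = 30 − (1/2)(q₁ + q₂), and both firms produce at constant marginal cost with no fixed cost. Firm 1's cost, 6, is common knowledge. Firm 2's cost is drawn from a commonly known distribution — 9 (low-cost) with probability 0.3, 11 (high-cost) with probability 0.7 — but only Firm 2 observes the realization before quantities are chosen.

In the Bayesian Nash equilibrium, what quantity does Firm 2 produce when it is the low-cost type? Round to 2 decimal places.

11.53

Firm 2 with cost c maximizes (30 − (1/2)(q₁+q₂) − c)·q₂, giving q₂(c) = (30 − c − (1/2)q₁).
E[c₂] = 0.3·9 + 0.7·11 = 10.4
Firm 1's FOC against E[q₂] yields q₁ = (30 − 2·6 + E[c₂])/(3/2) = (30 − 12 + 10.4)/(3/2) = 18.9333.
q₂(low-cost) = (30 − 9 − (1/2)·18.9333) = 11.5333.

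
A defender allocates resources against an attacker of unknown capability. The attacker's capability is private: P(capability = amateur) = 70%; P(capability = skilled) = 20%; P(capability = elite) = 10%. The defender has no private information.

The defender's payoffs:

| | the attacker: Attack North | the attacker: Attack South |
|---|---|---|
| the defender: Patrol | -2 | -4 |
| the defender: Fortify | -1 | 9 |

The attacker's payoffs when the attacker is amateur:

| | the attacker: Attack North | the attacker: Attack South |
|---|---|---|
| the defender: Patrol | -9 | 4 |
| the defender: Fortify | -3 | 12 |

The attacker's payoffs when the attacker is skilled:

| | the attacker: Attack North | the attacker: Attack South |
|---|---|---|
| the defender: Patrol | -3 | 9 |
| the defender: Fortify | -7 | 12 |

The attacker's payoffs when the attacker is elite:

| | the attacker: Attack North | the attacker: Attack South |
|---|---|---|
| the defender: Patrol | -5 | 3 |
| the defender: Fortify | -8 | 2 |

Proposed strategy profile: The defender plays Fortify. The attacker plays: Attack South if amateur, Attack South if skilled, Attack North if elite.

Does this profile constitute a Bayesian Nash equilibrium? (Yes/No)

No

A profile is a BNE iff every type of every player is best-responding given beliefs about the other side.
The defender plays Fortify: E[Fortify] = 0.7·(9) + 0.2·(9) + 0.1·(-1) = 8; E[Patrol] = -3.8. Best-responding. ✓
The attacker (capability amateur), facing Fortify: Attack North gives -3, Attack South gives 12. Proposed Attack South is best. ✓
The attacker (capability skilled), facing Fortify: Attack North gives -7, Attack South gives 12. Proposed Attack South is best. ✓
The attacker (capability elite), facing Fortify: Attack North gives -8, Attack South gives 2. Proposed Attack North is not best — profitable deviation exists. ✗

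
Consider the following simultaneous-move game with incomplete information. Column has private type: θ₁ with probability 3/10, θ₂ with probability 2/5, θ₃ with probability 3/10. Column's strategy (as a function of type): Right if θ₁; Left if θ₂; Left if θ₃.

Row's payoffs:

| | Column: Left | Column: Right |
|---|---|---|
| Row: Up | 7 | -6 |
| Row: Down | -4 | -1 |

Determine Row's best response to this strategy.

Up

E[Up] = 3/10·(-6) + 2/5·(7) + 3/10·(7) = 31/10
E[Down] = 3/10·(-1) + 2/5·(-4) + 3/10·(-4) = -31/10
Best response: Up (31/10 is the largest).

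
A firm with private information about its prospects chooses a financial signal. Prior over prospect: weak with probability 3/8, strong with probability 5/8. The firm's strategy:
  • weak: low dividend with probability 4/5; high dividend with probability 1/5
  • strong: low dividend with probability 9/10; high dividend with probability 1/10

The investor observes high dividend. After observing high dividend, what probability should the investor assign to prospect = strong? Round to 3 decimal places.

P(high dividend) = (3/8)·(1/5) + (5/8)·(1/10) = 11/80
P(strong | high dividend) = ((5/8)·(1/10)) / (11/80) = (1/16) / (11/80) = 5/11

0.455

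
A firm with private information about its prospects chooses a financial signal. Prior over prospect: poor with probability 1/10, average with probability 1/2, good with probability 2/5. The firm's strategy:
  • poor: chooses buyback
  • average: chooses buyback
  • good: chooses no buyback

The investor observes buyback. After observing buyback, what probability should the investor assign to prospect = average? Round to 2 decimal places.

0.83

Apply Bayes' rule using the sender's strategy as the likelihood.
P(buyback) = (1/10)·1 + (1/2)·1 + (2/5)·0 = 3/5
P(average | buyback) = ((1/2)·1) / (3/5) = (1/2) / (3/5) = 5/6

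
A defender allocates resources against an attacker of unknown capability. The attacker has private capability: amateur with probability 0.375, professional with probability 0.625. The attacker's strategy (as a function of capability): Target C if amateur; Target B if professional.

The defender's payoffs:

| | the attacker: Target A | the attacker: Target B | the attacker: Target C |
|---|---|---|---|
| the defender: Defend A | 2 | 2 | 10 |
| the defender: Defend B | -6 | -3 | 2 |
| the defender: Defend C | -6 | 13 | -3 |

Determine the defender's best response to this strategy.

E[Defend A] = 0.375·(10) + 0.625·(2) = 5
E[Defend B] = 0.375·(2) + 0.625·(-3) = -1.125
E[Defend C] = 0.375·(-3) + 0.625·(13) = 7
Best response: Defend C (7 is the largest).

Defend C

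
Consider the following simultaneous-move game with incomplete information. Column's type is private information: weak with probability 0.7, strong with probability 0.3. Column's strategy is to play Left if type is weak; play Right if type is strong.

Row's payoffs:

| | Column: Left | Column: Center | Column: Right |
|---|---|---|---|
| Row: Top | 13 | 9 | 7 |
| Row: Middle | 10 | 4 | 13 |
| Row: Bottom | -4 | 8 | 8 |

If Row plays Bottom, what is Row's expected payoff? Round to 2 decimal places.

-0.40

Take the expectation over Column's type, weighting each type's action by its prior probability.
E[Bottom] = 0.7·(-4) + 0.3·8 = (-2.8) + 2.4 = -0.4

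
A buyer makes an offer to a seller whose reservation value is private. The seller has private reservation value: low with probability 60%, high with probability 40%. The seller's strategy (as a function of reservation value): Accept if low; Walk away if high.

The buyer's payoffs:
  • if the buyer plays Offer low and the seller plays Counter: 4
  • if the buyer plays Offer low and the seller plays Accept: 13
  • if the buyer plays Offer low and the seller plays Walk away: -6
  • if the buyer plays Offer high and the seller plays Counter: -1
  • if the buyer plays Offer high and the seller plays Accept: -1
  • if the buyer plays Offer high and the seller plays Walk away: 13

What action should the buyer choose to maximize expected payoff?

Compute the buyer's expected payoff for each action, taking the expectation over the seller's type.
E[Offer low] = 0.6·(13) + 0.4·(-6) = 5.4
E[Offer high] = 0.6·(-1) + 0.4·(13) = 4.6
Best response: Offer low (5.4 is the largest).

Offer low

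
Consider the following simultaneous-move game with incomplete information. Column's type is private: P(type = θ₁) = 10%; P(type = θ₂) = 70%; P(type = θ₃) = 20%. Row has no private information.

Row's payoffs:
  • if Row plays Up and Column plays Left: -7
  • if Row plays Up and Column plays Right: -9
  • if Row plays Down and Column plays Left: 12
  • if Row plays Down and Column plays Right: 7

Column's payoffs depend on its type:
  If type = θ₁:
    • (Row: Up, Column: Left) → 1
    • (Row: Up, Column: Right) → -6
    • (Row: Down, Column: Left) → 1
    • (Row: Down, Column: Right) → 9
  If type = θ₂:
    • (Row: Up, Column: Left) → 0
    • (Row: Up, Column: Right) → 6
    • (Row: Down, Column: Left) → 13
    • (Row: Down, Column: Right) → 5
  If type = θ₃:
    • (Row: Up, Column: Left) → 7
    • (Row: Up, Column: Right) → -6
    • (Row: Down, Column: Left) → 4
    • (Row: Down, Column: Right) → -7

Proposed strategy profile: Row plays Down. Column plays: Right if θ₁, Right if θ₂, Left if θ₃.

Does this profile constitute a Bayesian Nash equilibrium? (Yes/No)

No

Row plays Down: E[Down] = 0.1·(7) + 0.7·(7) + 0.2·(12) = 8; E[Up] = -8.6. Best-responding. ✓
Column (type θ₁), facing Down: Left gives 1, Right gives 9. Proposed Right is best. ✓
Column (type θ₂), facing Down: Left gives 13, Right gives 5. Proposed Right is not best — profitable deviation exists. ✗
Column (type θ₃), facing Down: Left gives 4, Right gives -7. Proposed Left is best. ✓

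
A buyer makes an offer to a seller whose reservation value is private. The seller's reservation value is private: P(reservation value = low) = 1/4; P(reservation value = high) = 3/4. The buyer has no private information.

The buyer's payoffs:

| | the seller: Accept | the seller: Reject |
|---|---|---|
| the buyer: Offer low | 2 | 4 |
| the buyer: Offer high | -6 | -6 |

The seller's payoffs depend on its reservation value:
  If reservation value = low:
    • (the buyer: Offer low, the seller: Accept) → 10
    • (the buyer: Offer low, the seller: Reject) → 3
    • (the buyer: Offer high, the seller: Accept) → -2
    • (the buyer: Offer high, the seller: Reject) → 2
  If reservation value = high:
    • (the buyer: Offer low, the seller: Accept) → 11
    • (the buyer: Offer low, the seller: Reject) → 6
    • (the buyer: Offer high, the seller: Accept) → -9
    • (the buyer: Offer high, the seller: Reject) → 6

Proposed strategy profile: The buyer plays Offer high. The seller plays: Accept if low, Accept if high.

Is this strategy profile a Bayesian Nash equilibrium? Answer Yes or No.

No

The buyer plays Offer high: E[Offer high] = 1/4·(-6) + 3/4·(-6) = -6; E[Offer low] = 2. Not best-responding. ✗
The seller (reservation value low), facing Offer high: Accept gives -2, Reject gives 2. Proposed Accept is not best — profitable deviation exists. ✗
The seller (reservation value high), facing Offer high: Accept gives -9, Reject gives 6. Proposed Accept is not best — profitable deviation exists. ✗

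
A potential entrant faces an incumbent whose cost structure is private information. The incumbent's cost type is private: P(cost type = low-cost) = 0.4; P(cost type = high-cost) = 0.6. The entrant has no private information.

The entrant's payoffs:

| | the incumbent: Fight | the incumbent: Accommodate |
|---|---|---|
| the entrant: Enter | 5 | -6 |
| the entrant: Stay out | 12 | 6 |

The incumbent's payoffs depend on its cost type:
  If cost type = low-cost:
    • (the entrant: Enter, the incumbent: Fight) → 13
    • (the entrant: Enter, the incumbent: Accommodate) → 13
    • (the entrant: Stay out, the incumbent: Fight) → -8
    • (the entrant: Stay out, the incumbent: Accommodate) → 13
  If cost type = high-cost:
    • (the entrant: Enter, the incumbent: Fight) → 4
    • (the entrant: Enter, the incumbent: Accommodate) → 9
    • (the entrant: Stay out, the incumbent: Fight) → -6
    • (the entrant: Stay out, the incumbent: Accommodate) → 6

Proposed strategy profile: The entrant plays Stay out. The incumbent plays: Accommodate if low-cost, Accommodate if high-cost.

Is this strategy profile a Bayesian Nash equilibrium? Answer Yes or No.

Yes

The entrant plays Stay out: E[Stay out] = 0.4·(6) + 0.6·(6) = 6; E[Enter] = -6. Best-responding. ✓
The incumbent (cost type low-cost), facing Stay out: Fight gives -8, Accommodate gives 13. Proposed Accommodate is best. ✓
The incumbent (cost type high-cost), facing Stay out: Fight gives -6, Accommodate gives 6. Proposed Accommodate is best. ✓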